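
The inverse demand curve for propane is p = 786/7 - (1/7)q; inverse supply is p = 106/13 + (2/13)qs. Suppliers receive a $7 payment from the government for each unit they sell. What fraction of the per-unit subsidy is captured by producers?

Producer share = 14/27

Pre-subsidy: 786/7 - (1/7)q = 106/13 + (2/13)q gives q* = 9476/27 and p* = 1678/27.
With the subsidy, sellers receive ps = pb + 7 for each unit, where pb is the price buyers pay.
On the curves, pb = 786/7 - (1/7)q and ps = 106/13 + (2/13)q; the wedge ps − pb = 7 gives 106/13 + (2/13)q − (786/7 - (1/7)q) = 7, so q' = 3371/9.
Then pb = 786/7 − (1/7)·(3371/9) = 529/9 and ps = 106/13 + (2/13)·(3371/9) = 592/9.
Buyers' price falls by p* − pb = 1678/27 − 529/9 = 91/27; sellers' price rises by ps − p* = 592/9 − 1678/27 = 98/27.
So producers capture (98/27)/7 = 14/27 of each unit of subsidy.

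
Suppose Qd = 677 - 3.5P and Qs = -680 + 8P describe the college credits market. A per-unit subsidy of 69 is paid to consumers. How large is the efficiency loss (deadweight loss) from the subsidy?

Deadweight loss = 5796

Pre-subsidy: 677 - 3.5P = -680 + 8P gives P* = 118, Q* = 264.
With the rebate, buyers effectively pay Pb = Ps − 69, where Ps is the price sellers receive.
Demand in terms of Ps becomes Qd = 677 − 3.5(Ps − 69) = 918.5 - 3.5Ps. Setting this equal to supply: 918.5 - 3.5Ps = -680 + 8Ps, so Ps = 139.
Buyers pay Pb = 139 − 69 = 70; Q' = -680 + 8·139 = 432.
The subsidy expands output by 432 − 264 = 168 past the efficient level; on those units the gap between marginal cost and willingness to pay runs from 0 up to 69.
DWL = ½ × 69 × 168 = 5796.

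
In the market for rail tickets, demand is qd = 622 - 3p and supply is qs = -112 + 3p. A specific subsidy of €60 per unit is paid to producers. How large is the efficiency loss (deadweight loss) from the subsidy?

Pre-subsidy: 622 - 3p = -112 + 3p gives p* = 367/3, q* = 255.
With the subsidy, sellers receive ps = pb + 60 for each unit, where pb is the price buyers pay.
Supply in terms of pb becomes qs = -112 + 3(pb + 60) = 68 + 3pb. Setting this equal to demand: 622 - 3pb = 68 + 3pb, so pb = 277/3.
Sellers receive ps = 277/3 + 60 = 457/3; q' = 622 − 3·(277/3) = 345.
The subsidy expands output by 345 − 255 = 90 past the efficient level; on those units the gap between marginal cost and willingness to pay runs from 0 up to 60.
DWL = ½ × 60 × 90 = 2700.

Deadweight loss = €2700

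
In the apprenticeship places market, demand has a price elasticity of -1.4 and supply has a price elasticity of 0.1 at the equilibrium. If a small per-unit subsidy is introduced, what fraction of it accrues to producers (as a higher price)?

For a small subsidy around the equilibrium, the benefit split depends on the relative slopes, which at a point are proportional to the elasticities.
Buyer share = εs/(εs + |εd|) = 0.1/(0.1 + 1.4) = 1/15; seller share = |εd|/(εs + |εd|) = 14/15.
So producers capture 14/15 of the subsidy.

Producer share = 14/15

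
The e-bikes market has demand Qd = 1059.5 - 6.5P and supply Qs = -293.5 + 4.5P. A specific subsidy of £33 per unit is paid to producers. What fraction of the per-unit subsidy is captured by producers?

Pre-subsidy: 1059.5 - 6.5P = -293.5 + 4.5P gives P* = 123, Q* = 260.
With the subsidy, sellers receive Ps = Pb + 33 for each unit, where Pb is the price buyers pay.
Supply in terms of Pb becomes Qs = -293.5 + 4.5(Pb + 33) = -145 + 4.5Pb. Setting this equal to demand: 1059.5 - 6.5Pb = -145 + 4.5Pb, so Pb = 109.5.
Sellers receive Ps = 109.5 + 33 = 142.5; Q' = 1059.5 − 6.5·109.5 = 347.75.
Buyers' price falls by P* − Pb = 123 − 109.5 = 13.5; sellers' price rises by Ps − P* = 142.5 − 123 = 19.5.
So producers capture 19.5/33 = 13/22 of each unit of subsidy.

Producer share = 13/22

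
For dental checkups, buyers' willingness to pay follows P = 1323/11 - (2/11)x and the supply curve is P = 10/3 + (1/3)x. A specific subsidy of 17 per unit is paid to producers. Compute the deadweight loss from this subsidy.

Deadweight loss = 280.5

Pre-subsidy: 1323/11 - (2/11)x = 10/3 + (1/3)x gives x* = 227 and P* = 79.
With the subsidy, sellers receive Ps = Pb + 17 for each unit, where Pb is the price buyers pay.
On the curves, Pb = 1323/11 - (2/11)x and Ps = 10/3 + (1/3)x; the wedge Ps − Pb = 17 gives 10/3 + (1/3)x − (1323/11 - (2/11)x) = 17, so x' = 260.
Then Pb = 1323/11 − (2/11)·260 = 73 and Ps = 10/3 + (1/3)·260 = 90.
The subsidy expands output by 260 − 227 = 33 past the efficient level; on those units the gap between marginal cost and willingness to pay runs from 0 up to 17.
DWL = ½ × 17 × 33 = 280.5.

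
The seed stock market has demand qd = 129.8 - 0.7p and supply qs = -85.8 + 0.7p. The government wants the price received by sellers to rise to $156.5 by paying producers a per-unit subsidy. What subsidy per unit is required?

Required subsidy s = $5 per unit

At a seller price of 156.5, quantity supplied is -85.8 + 0.7·156.5 = 23.75.
Buyers absorb 23.75 only when they pay pb with 129.8 − 0.7·pb = 23.75, i.e. pb = 151.5.
s = ps − pb = 156.5 − 151.5 = 5.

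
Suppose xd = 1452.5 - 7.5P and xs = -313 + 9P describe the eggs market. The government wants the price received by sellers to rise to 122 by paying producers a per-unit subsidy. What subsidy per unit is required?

Required subsidy s = 33 per unit

At a seller price of 122, quantity supplied is -313 + 9·122 = 785.
Buyers absorb 785 only when they pay Pb with 1452.5 − 7.5·Pb = 785, i.e. Pb = 89.
s = Ps − Pb = 122 − 89 = 33.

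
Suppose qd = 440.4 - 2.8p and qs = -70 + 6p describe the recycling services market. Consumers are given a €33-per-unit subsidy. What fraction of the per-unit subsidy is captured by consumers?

Consumer share = 15/22

Pre-subsidy: 440.4 - 2.8p = -70 + 6p gives p* = 58, q* = 278.
With the rebate, buyers effectively pay pb = ps − 33, where ps is the price sellers receive.
Demand in terms of ps becomes qd = 440.4 − 2.8(ps − 33) = 532.8 - 2.8ps. Setting this equal to supply: 532.8 - 2.8ps = -70 + 6ps, so ps = 68.5.
Buyers pay pb = 68.5 − 33 = 35.5; q' = -70 + 6·68.5 = 341.
Buyers' price falls by p* − pb = 58 − 35.5 = 22.5; sellers' price rises by ps − p* = 68.5 − 58 = 10.5.
So consumers capture 22.5/33 = 15/22 of each unit of subsidy.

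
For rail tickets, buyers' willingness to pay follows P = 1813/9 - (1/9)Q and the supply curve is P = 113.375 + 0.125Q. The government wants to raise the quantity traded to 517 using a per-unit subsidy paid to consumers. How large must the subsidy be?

At Q = 517, from the demand curve buyers pay Pb = 1813/9 − (1/9)·517 = 144; from the supply curve sellers need Ps = 113.375 + 0.125·517 = 178.
The subsidy must fill the gap: s = Ps − Pb = 178 − 144 = 34.

Required subsidy s = 34 per unit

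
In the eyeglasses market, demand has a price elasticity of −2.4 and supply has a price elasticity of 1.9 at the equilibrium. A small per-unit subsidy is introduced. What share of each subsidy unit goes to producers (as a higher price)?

For a small subsidy around the equilibrium, the benefit split depends on the relative slopes, which at a point are proportional to the elasticities.
Buyer share = εs/(εs + |εd|) = 1.9/(1.9 + 2.4) = 19/43; seller share = |εd|/(εs + |εd|) = 24/43.
So producers capture 24/43 of the subsidy.

Producer share = 24/43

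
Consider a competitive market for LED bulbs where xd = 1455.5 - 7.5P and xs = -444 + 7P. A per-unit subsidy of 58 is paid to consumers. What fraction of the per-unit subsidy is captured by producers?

Producer share = 15/29

Pre-subsidy: 1455.5 - 7.5P = -444 + 7P gives P* = 131, x* = 473.
With the rebate, buyers effectively pay Pb = Ps − 58, where Ps is the price sellers receive.
Demand in terms of Ps becomes xd = 1455.5 − 7.5(Ps − 58) = 1890.5 - 7.5Ps. Setting this equal to supply: 1890.5 - 7.5Ps = -444 + 7Ps, so Ps = 161.
Buyers pay Pb = 161 − 58 = 103; x' = -444 + 7·161 = 683.
Buyers' price falls by P* − Pb = 131 − 103 = 28; sellers' price rises by Ps − P* = 161 − 131 = 30.
So producers capture 30/58 = 15/29 of each unit of subsidy.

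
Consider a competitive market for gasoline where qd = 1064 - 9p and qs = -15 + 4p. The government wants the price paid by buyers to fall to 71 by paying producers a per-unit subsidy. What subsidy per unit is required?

Required subsidy s = 39 per unit

At a buyer price of 71, quantity demanded is 1064 − 9·71 = 425.
Sellers supply 425 only when they receive ps with -15 + 4·ps = 425, i.e. ps = 110.
s = ps − pb = 110 − 71 = 39.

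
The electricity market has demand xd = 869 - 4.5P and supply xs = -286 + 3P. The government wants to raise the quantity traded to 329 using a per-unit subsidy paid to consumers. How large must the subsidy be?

At x = 329, invert demand for the buyer price: Pb = (869 − 329)/4.5 = 120; invert supply for the seller price: Ps = (329 − (-286))/3 = 205.
The subsidy must fill the gap: s = Ps − Pb = 205 − 120 = 85.

Required subsidy s = 85 per unit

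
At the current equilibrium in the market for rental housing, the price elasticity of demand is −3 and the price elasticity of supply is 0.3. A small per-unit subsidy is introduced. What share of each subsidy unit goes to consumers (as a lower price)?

Consumer share = 1/11

For a small subsidy around the equilibrium, the benefit split depends on the relative slopes, which at a point are proportional to the elasticities.
Buyer share = εs/(εs + |εd|) = 0.3/(0.3 + 3) = 1/11; seller share = |εd|/(εs + |εd|) = 10/11.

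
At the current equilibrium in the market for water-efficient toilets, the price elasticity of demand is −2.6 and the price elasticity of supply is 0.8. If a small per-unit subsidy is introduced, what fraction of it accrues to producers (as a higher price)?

Producer share = 13/17

For a small subsidy around the equilibrium, the benefit split depends on the relative slopes, which at a point are proportional to the elasticities.
Buyer share = εs/(εs + |εd|) = 0.8/(0.8 + 2.6) = 4/17; seller share = |εd|/(εs + |εd|) = 13/17.
So producers capture 13/17 of the subsidy.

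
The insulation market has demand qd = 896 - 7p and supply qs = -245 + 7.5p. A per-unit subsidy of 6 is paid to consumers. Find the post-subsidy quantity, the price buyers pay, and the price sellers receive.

q' = 10640/29; buyers pay 2192/29; sellers receive 2366/29

Pre-subsidy: 896 - 7p = -245 + 7.5p gives p* = 2282/29, q* = 10010/29.
With the rebate, buyers effectively pay pb = ps − 6, where ps is the price sellers receive.
Demand in terms of ps becomes qd = 896 − 7(ps − 6) = 938 - 7ps. Setting this equal to supply: 938 - 7ps = -245 + 7.5ps, so ps = 2366/29.
Buyers pay pb = 2366/29 − 6 = 2192/29; q' = -245 + 7.5·(2366/29) = 10640/29.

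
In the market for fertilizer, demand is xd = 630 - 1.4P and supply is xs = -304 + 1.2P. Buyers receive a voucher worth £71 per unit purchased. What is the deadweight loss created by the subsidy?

Pre-subsidy: 630 - 1.4P = -304 + 1.2P gives P* = 4670/13, x* = 1652/13.
With the rebate, buyers effectively pay Pb = Ps − 71, where Ps is the price sellers receive.
Demand in terms of Ps becomes xd = 630 − 1.4(Ps − 71) = 729.4 - 1.4Ps. Setting this equal to supply: 729.4 - 1.4Ps = -304 + 1.2Ps, so Ps = 5167/13.
Buyers pay Pb = 5167/13 − 71 = 4244/13; x' = -304 + 1.2·(5167/13) = 11242/65.
The subsidy expands output by 11242/65 − 1652/13 = 2982/65 past the efficient level; on those units the gap between marginal cost and willingness to pay runs from 0 up to 71.
DWL = ½ × 71 × 2982/65 = 105861/65.

Deadweight loss = 105861/65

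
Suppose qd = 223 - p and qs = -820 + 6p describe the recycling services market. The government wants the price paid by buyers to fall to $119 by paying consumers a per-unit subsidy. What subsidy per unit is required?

At a buyer price of 119, quantity demanded is 223 − 1·119 = 104.
Sellers supply 104 only when they receive ps with -820 + 6·ps = 104, i.e. ps = 154.
s = ps − pb = 154 − 119 = 35.

Required subsidy s = $35 per unit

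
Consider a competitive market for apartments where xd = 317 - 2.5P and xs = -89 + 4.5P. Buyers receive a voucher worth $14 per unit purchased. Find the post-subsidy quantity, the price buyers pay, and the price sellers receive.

x' = 194.5; buyers pay $49; sellers receive $63

Pre-subsidy: 317 - 2.5P = -89 + 4.5P gives P* = 58, x* = 172.
With the rebate, buyers effectively pay Pb = Ps − 14, where Ps is the price sellers receive.
Demand in terms of Ps becomes xd = 317 − 2.5(Ps − 14) = 352 - 2.5Ps. Setting this equal to supply: 352 - 2.5Ps = -89 + 4.5Ps, so Ps = 63.
Buyers pay Pb = 63 − 14 = 49; x' = -89 + 4.5·63 = 194.5.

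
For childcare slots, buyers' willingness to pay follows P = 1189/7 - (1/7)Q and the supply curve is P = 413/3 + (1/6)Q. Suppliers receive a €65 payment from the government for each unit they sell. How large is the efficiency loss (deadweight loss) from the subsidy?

Deadweight loss = €6825

Pre-subsidy: 1189/7 - (1/7)Q = 413/3 + (1/6)Q gives Q* = 104 and P* = 155.
With the subsidy, sellers receive Ps = Pb + 65 for each unit, where Pb is the price buyers pay.
On the curves, Pb = 1189/7 - (1/7)Q and Ps = 413/3 + (1/6)Q; the wedge Ps − Pb = 65 gives 413/3 + (1/6)Q − (1189/7 - (1/7)Q) = 65, so Q' = 314.
Then Pb = 1189/7 − (1/7)·314 = 125 and Ps = 413/3 + (1/6)·314 = 190.
The subsidy expands output by 314 − 104 = 210 past the efficient level; on those units the gap between marginal cost and willingness to pay runs from 0 up to 65.
DWL = ½ × 65 × 210 = 6825.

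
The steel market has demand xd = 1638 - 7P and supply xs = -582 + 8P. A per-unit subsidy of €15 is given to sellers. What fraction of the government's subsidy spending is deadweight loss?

Pre-subsidy: 1638 - 7P = -582 + 8P gives P* = 148, x* = 602.
With the subsidy, sellers receive Ps = Pb + 15 for each unit, where Pb is the price buyers pay.
Supply in terms of Pb becomes xs = -582 + 8(Pb + 15) = -462 + 8Pb. Setting this equal to demand: 1638 - 7Pb = -462 + 8Pb, so Pb = 140.
Sellers receive Ps = 140 + 15 = 155; x' = 1638 − 7·140 = 658.
ΔCS = ½(602 + 658)(148 − 140) = 5040; ΔPS = ½(602 + 658)(155 − 148) = 4410.
Government spending = 15 × 658 = 9870.
DWL = ½ × 15 × (658 − 602) = 420; fraction = 420 / 9870 = 2/47.

DWL / government spending = 2/47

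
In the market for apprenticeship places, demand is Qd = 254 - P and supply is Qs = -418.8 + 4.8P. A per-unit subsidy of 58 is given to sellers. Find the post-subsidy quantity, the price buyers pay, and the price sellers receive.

Q' = 186; buyers pay 68; sellers receive 126

Pre-subsidy: 254 - P = -418.8 + 4.8P gives P* = 116, Q* = 138.
With the subsidy, sellers receive Ps = Pb + 58 for each unit, where Pb is the price buyers pay.
Supply in terms of Pb becomes Qs = -418.8 + 4.8(Pb + 58) = -140.4 + 4.8Pb. Setting this equal to demand: 254 - Pb = -140.4 + 4.8Pb, so Pb = 68.
Sellers receive Ps = 68 + 58 = 126; Q' = 254 − 1·68 = 186.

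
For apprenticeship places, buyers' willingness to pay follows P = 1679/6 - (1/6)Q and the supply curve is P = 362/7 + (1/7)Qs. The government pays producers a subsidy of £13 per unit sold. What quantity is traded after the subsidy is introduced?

Pre-subsidy: 1679/6 - (1/6)Q = 362/7 + (1/7)Q gives Q* = 737 and P* = 157.
With the subsidy, sellers receive Ps = Pb + 13 for each unit, where Pb is the price buyers pay.
On the curves, Pb = 1679/6 - (1/6)Q and Ps = 362/7 + (1/7)Q; the wedge Ps − Pb = 13 gives 362/7 + (1/7)Q − (1679/6 - (1/6)Q) = 13, so Q' = 779.
Then Pb = 1679/6 − (1/6)·779 = 150 and Ps = 362/7 + (1/7)·779 = 163.

Q' = 779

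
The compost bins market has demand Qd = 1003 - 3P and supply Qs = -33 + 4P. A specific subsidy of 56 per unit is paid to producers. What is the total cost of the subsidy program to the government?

Government cost = 36680

Pre-subsidy: 1003 - 3P = -33 + 4P gives P* = 148, Q* = 559.
With the subsidy, sellers receive Ps = Pb + 56 for each unit, where Pb is the price buyers pay.
Supply in terms of Pb becomes Qs = -33 + 4(Pb + 56) = 191 + 4Pb. Setting this equal to demand: 1003 - 3Pb = 191 + 4Pb, so Pb = 116.
Sellers receive Ps = 116 + 56 = 172; Q' = 1003 − 3·116 = 655.
Government outlay = subsidy × quantity = 56 × 655 = 36680.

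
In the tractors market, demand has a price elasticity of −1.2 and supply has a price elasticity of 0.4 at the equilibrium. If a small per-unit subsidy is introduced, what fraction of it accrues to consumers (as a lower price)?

Consumer share = 0.25

For a small subsidy around the equilibrium, the benefit split depends on the relative slopes, which at a point are proportional to the elasticities.
Buyer share = εs/(εs + |εd|) = 0.4/(0.4 + 1.2) = 0.25; seller share = |εd|/(εs + |εd|) = 0.75.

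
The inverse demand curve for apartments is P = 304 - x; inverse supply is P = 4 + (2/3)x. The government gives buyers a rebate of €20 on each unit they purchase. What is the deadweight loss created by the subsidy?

Pre-subsidy: 304 - x = 4 + (2/3)x gives x* = 180 and P* = 124.
With the rebate, buyers effectively pay Pb = Ps − 20, where Ps is the price sellers receive.
On the curves, Pb = 304 - x and Ps = 4 + (2/3)x; the wedge Ps − Pb = 20 gives 4 + (2/3)x − (304 - x) = 20, so x' = 192.
Then Pb = 304 − 1·192 = 112 and Ps = 4 + (2/3)·192 = 132.
The subsidy expands output by 192 − 180 = 12 past the efficient level; on those units the gap between marginal cost and willingness to pay runs from 0 up to 20.
DWL = ½ × 20 × 12 = 120.

Deadweight loss = €120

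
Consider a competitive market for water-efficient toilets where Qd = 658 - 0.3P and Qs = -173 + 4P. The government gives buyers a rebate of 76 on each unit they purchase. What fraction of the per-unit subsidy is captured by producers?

Producer share = 3/43

Pre-subsidy: 658 - 0.3P = -173 + 4P gives P* = 8310/43, Q* = 25801/43.
With the rebate, buyers effectively pay Pb = Ps − 76, where Ps is the price sellers receive.
Demand in terms of Ps becomes Qd = 658 − 0.3(Ps − 76) = 680.8 - 0.3Ps. Setting this equal to supply: 680.8 - 0.3Ps = -173 + 4Ps, so Ps = 8538/43.
Buyers pay Pb = 8538/43 − 76 = 5270/43; Q' = -173 + 4·(8538/43) = 26713/43.
Buyers' price falls by P* − Pb = 8310/43 − 5270/43 = 3040/43; sellers' price rises by Ps − P* = 8538/43 − 8310/43 = 228/43.
So producers capture (228/43)/76 = 3/43 of each unit of subsidy.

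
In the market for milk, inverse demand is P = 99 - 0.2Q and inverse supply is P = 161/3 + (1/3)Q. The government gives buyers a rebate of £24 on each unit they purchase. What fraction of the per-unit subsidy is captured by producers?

Producer share = 0.625

Pre-subsidy: 99 - 0.2Q = 161/3 + (1/3)Q gives Q* = 85 and P* = 82.
With the rebate, buyers effectively pay Pb = Ps − 24, where Ps is the price sellers receive.
On the curves, Pb = 99 - 0.2Q and Ps = 161/3 + (1/3)Q; the wedge Ps − Pb = 24 gives 161/3 + (1/3)Q − (99 - 0.2Q) = 24, so Q' = 130.
Then Pb = 99 − 0.2·130 = 73 and Ps = 161/3 + (1/3)·130 = 97.
Buyers' price falls by P* − Pb = 82 − 73 = 9; sellers' price rises by Ps − P* = 97 − 82 = 15.
So producers capture 15/24 = 0.625 of each unit of subsidy.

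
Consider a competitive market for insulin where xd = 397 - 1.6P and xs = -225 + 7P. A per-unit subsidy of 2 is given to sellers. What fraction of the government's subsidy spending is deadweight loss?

DWL / government spending = 56/12207

Pre-subsidy: 397 - 1.6P = -225 + 7P gives P* = 3110/43, x* = 12095/43.
With the subsidy, sellers receive Ps = Pb + 2 for each unit, where Pb is the price buyers pay.
Supply in terms of Pb becomes xs = -225 + 7(Pb + 2) = -211 + 7Pb. Setting this equal to demand: 397 - 1.6Pb = -211 + 7Pb, so Pb = 3040/43.
Sellers receive Ps = 3040/43 + 2 = 3126/43; x' = 397 − 1.6·(3040/43) = 12207/43.
ΔCS = ½(12095/43 + 12207/43)(3110/43 − 3040/43) = 850570/1849; ΔPS = ½(12095/43 + 12207/43)(3126/43 − 3110/43) = 194416/1849.
Government spending = 2 × 12207/43 = 24414/43.
DWL = ½ × 2 × (12207/43 − 12095/43) = 112/43; fraction = (112/43) / (24414/43) = 56/12207.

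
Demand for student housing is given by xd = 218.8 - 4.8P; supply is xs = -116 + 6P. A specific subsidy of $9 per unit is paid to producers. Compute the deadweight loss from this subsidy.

Pre-subsidy: 218.8 - 4.8P = -116 + 6P gives P* = 31, x* = 70.
With the subsidy, sellers receive Ps = Pb + 9 for each unit, where Pb is the price buyers pay.
Supply in terms of Pb becomes xs = -116 + 6(Pb + 9) = -62 + 6Pb. Setting this equal to demand: 218.8 - 4.8Pb = -62 + 6Pb, so Pb = 26.
Sellers receive Ps = 26 + 9 = 35; x' = 218.8 − 4.8·26 = 94.
The subsidy expands output by 94 − 70 = 24 past the efficient level; on those units the gap between marginal cost and willingness to pay runs from 0 up to 9.
DWL = ½ × 9 × 24 = 108.

Deadweight loss = $108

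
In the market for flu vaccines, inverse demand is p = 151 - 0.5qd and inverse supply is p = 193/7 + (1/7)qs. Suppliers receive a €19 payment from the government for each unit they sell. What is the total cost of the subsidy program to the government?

Pre-subsidy: 151 - 0.5q = 193/7 + (1/7)q gives q* = 192 and p* = 55.
With the subsidy, sellers receive ps = pb + 19 for each unit, where pb is the price buyers pay.
On the curves, pb = 151 - 0.5q and ps = 193/7 + (1/7)q; the wedge ps − pb = 19 gives 193/7 + (1/7)q − (151 - 0.5q) = 19, so q' = 1994/9.
Then pb = 151 − 0.5·(1994/9) = 362/9 and ps = 193/7 + (1/7)·(1994/9) = 533/9.
Government outlay = subsidy × quantity = 19 × 1994/9 = 37886/9.

Government cost = 37886/9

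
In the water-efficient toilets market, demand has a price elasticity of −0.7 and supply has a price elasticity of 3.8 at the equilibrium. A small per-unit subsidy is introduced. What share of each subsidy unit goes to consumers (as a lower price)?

For a small subsidy around the equilibrium, the benefit split depends on the relative slopes, which at a point are proportional to the elasticities.
Buyer share = εs/(εs + |εd|) = 3.8/(3.8 + 0.7) = 38/45; seller share = |εd|/(εs + |εd|) = 7/45.

Consumer share = 38/45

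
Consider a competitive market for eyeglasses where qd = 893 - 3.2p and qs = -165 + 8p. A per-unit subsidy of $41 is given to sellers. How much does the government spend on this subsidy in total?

Government cost = 196431/7

Pre-subsidy: 893 - 3.2p = -165 + 8p gives p* = 2645/28, q* = 4135/7.
With the subsidy, sellers receive ps = pb + 41 for each unit, where pb is the price buyers pay.
Supply in terms of pb becomes qs = -165 + 8(pb + 41) = 163 + 8pb. Setting this equal to demand: 893 - 3.2pb = 163 + 8pb, so pb = 1825/28.
Sellers receive ps = 1825/28 + 41 = 2973/28; q' = 893 − 3.2·(1825/28) = 4791/7.
Government outlay = subsidy × quantity = 41 × 4791/7 = 196431/7.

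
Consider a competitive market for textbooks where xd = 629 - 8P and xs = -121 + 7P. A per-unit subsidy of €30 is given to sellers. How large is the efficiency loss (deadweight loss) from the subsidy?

Pre-subsidy: 629 - 8P = -121 + 7P gives P* = 50, x* = 229.
With the subsidy, sellers receive Ps = Pb + 30 for each unit, where Pb is the price buyers pay.
Supply in terms of Pb becomes xs = -121 + 7(Pb + 30) = 89 + 7Pb. Setting this equal to demand: 629 - 8Pb = 89 + 7Pb, so Pb = 36.
Sellers receive Ps = 36 + 30 = 66; x' = 629 − 8·36 = 341.
The subsidy expands output by 341 − 229 = 112 past the efficient level; on those units the gap between marginal cost and willingness to pay runs from 0 up to 30.
DWL = ½ × 30 × 112 = 1680.

Deadweight loss = €1680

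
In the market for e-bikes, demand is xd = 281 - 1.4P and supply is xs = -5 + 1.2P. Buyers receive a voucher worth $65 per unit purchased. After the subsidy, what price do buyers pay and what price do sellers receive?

Buyers pay $80; sellers receive $145

Pre-subsidy: 281 - 1.4P = -5 + 1.2P gives P* = 110, x* = 127.
With the rebate, buyers effectively pay Pb = Ps − 65, where Ps is the price sellers receive.
Demand in terms of Ps becomes xd = 281 − 1.4(Ps − 65) = 372 - 1.4Ps. Setting this equal to supply: 372 - 1.4Ps = -5 + 1.2Ps, so Ps = 145.
Buyers pay Pb = 145 − 65 = 80; x' = -5 + 1.2·145 = 169.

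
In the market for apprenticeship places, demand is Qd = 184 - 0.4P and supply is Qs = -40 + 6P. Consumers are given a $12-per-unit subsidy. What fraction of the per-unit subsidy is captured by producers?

Pre-subsidy: 184 - 0.4P = -40 + 6P gives P* = 35, Q* = 170.
With the rebate, buyers effectively pay Pb = Ps − 12, where Ps is the price sellers receive.
Demand in terms of Ps becomes Qd = 184 − 0.4(Ps − 12) = 188.8 - 0.4Ps. Setting this equal to supply: 188.8 - 0.4Ps = -40 + 6Ps, so Ps = 35.75.
Buyers pay Pb = 35.75 − 12 = 23.75; Q' = -40 + 6·35.75 = 174.5.
Buyers' price falls by P* − Pb = 35 − 23.75 = 11.25; sellers' price rises by Ps − P* = 35.75 − 35 = 0.75.
So producers capture 0.75/12 = 0.0625 of each unit of subsidy.

Producer share = 0.0625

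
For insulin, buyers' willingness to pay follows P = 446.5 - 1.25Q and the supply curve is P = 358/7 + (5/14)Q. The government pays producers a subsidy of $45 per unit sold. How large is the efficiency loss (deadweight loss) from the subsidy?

Deadweight loss = $630

Pre-subsidy: 446.5 - 1.25Q = 358/7 + (5/14)Q gives Q* = 246 and P* = 139.
With the subsidy, sellers receive Ps = Pb + 45 for each unit, where Pb is the price buyers pay.
On the curves, Pb = 446.5 - 1.25Q and Ps = 358/7 + (5/14)Q; the wedge Ps − Pb = 45 gives 358/7 + (5/14)Q − (446.5 - 1.25Q) = 45, so Q' = 274.
Then Pb = 446.5 − 1.25·274 = 104 and Ps = 358/7 + (5/14)·274 = 149.
The subsidy expands output by 274 − 246 = 28 past the efficient level; on those units the gap between marginal cost and willingness to pay runs from 0 up to 45.
DWL = ½ × 45 × 28 = 630.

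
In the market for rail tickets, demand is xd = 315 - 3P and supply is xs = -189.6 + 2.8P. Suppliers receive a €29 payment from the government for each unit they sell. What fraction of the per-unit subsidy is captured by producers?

Pre-subsidy: 315 - 3P = -189.6 + 2.8P gives P* = 87, x* = 54.
With the subsidy, sellers receive Ps = Pb + 29 for each unit, where Pb is the price buyers pay.
Supply in terms of Pb becomes xs = -189.6 + 2.8(Pb + 29) = -108.4 + 2.8Pb. Setting this equal to demand: 315 - 3Pb = -108.4 + 2.8Pb, so Pb = 73.
Sellers receive Ps = 73 + 29 = 102; x' = 315 − 3·73 = 96.
Buyers' price falls by P* − Pb = 87 − 73 = 14; sellers' price rises by Ps − P* = 102 − 87 = 15.
So producers capture 15/29 = 15/29 of each unit of subsidy.

Producer share = 15/29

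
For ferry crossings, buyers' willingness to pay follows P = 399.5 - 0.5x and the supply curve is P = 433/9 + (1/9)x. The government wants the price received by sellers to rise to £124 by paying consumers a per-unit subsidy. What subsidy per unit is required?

Required subsidy s = £66 per unit

At a seller price of 124, quantity supplied is -433 + 9·124 = 683.
Buyers absorb 683 only when they pay Pb = 399.5 − 0.5·683 = 58.
s = Ps − Pb = 124 − 58 = 66.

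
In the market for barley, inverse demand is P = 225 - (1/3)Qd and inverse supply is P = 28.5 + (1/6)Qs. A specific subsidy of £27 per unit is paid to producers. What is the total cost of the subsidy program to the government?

Government cost = £12069

Pre-subsidy: 225 - (1/3)Q = 28.5 + (1/6)Q gives Q* = 393 and P* = 94.
With the subsidy, sellers receive Ps = Pb + 27 for each unit, where Pb is the price buyers pay.
On the curves, Pb = 225 - (1/3)Q and Ps = 28.5 + (1/6)Q; the wedge Ps − Pb = 27 gives 28.5 + (1/6)Q − (225 - (1/3)Q) = 27, so Q' = 447.
Then Pb = 225 − (1/3)·447 = 76 and Ps = 28.5 + (1/6)·447 = 103.
Government outlay = subsidy × quantity = 27 × 447 = 12069.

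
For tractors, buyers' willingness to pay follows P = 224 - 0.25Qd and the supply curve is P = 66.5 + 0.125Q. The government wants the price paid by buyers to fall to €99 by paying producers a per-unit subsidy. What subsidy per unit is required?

At a buyer price of 99, quantity demanded is 896 − 4·99 = 500.
Sellers supply 500 only when they receive Ps = 66.5 + 0.125·500 = 129.
s = Ps − Pb = 129 − 99 = 30.

Required subsidy s = €30 per unit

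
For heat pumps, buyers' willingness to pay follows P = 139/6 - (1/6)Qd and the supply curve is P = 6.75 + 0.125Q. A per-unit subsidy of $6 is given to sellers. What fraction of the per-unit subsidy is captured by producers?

Producer share = 3/7

Pre-subsidy: 139/6 - (1/6)Q = 6.75 + 0.125Q gives Q* = 394/7 and P* = 193/14.
With the subsidy, sellers receive Ps = Pb + 6 for each unit, where Pb is the price buyers pay.
On the curves, Pb = 139/6 - (1/6)Q and Ps = 6.75 + 0.125Q; the wedge Ps − Pb = 6 gives 6.75 + 0.125Q − (139/6 - (1/6)Q) = 6, so Q' = 538/7.
Then Pb = 139/6 − (1/6)·(538/7) = 145/14 and Ps = 6.75 + 0.125·(538/7) = 229/14.
Buyers' price falls by P* − Pb = 193/14 − 145/14 = 24/7; sellers' price rises by Ps − P* = 229/14 − 193/14 = 18/7.
So producers capture (18/7)/6 = 3/7 of each unit of subsidy.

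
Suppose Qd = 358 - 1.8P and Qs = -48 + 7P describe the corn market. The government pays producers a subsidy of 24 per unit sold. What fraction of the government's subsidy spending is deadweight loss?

Pre-subsidy: 358 - 1.8P = -48 + 7P gives P* = 1015/22, Q* = 6049/22.
With the subsidy, sellers receive Ps = Pb + 24 for each unit, where Pb is the price buyers pay.
Supply in terms of Pb becomes Qs = -48 + 7(Pb + 24) = 120 + 7Pb. Setting this equal to demand: 358 - 1.8Pb = 120 + 7Pb, so Pb = 595/22.
Sellers receive Ps = 595/22 + 24 = 1123/22; Q' = 358 − 1.8·(595/22) = 6805/22.
ΔCS = ½(6049/22 + 6805/22)(1015/22 − 595/22) = 674835/121; ΔPS = ½(6049/22 + 6805/22)(1123/22 − 1015/22) = 173529/121.
Government spending = 24 × 6805/22 = 81660/11.
DWL = ½ × 24 × (6805/22 − 6049/22) = 4536/11; fraction = (4536/11) / (81660/11) = 378/6805.

DWL / government spending = 378/6805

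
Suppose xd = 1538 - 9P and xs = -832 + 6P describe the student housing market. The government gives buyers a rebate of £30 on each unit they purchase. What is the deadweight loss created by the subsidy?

Deadweight loss = £1620

Pre-subsidy: 1538 - 9P = -832 + 6P gives P* = 158, x* = 116.
With the rebate, buyers effectively pay Pb = Ps − 30, where Ps is the price sellers receive.
Demand in terms of Ps becomes xd = 1538 − 9(Ps − 30) = 1808 - 9Ps. Setting this equal to supply: 1808 - 9Ps = -832 + 6Ps, so Ps = 176.
Buyers pay Pb = 176 − 30 = 146; x' = -832 + 6·176 = 224.
The subsidy expands output by 224 − 116 = 108 past the efficient level; on those units the gap between marginal cost and willingness to pay runs from 0 up to 30.
DWL = ½ × 30 × 108 = 1620.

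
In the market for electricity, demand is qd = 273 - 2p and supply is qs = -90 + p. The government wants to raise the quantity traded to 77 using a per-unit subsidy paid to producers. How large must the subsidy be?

At q = 77, invert demand for the buyer price: pb = (273 − 77)/2 = 98; invert supply for the seller price: ps = (77 − (-90))/1 = 167.
The subsidy must fill the gap: s = ps − pb = 167 − 98 = 69.

Required subsidy s = 69 per unit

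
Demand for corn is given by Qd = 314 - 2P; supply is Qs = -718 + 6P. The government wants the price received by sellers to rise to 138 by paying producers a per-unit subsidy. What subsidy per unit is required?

At a seller price of 138, quantity supplied is -718 + 6·138 = 110.
Buyers absorb 110 only when they pay Pb with 314 − 2·Pb = 110, i.e. Pb = 102.
s = Ps − Pb = 138 − 102 = 36.

Required subsidy s = 36 per unit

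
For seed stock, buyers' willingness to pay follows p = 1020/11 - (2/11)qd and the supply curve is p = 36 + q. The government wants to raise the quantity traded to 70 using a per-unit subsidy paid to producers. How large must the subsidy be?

Required subsidy s = 26 per unit

At q = 70, from the demand curve buyers pay pb = 1020/11 − (2/11)·70 = 80; from the supply curve sellers need ps = 36 + 1·70 = 106.
The subsidy must fill the gap: s = ps − pb = 106 − 80 = 26.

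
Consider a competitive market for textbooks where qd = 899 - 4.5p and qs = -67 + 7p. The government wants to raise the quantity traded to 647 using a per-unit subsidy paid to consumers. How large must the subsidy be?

Required subsidy s = 46 per unit

At q = 647, invert demand for the buyer price: pb = (899 − 647)/4.5 = 56; invert supply for the seller price: ps = (647 − (-67))/7 = 102.
The subsidy must fill the gap: s = ps − pb = 102 − 56 = 46.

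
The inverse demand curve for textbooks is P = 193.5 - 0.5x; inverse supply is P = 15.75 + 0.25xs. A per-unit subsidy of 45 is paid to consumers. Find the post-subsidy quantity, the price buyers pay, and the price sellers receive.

x' = 297; buyers pay 45; sellers receive 90

Pre-subsidy: 193.5 - 0.5x = 15.75 + 0.25x gives x* = 237 and P* = 75.
With the rebate, buyers effectively pay Pb = Ps − 45, where Ps is the price sellers receive.
On the curves, Pb = 193.5 - 0.5x and Ps = 15.75 + 0.25x; the wedge Ps − Pb = 45 gives 15.75 + 0.25x − (193.5 - 0.5x) = 45, so x' = 297.
Then Pb = 193.5 − 0.5·297 = 45 and Ps = 15.75 + 0.25·297 = 90.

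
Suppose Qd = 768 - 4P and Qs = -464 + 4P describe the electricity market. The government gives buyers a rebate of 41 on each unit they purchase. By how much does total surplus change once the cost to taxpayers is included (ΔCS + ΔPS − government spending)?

Net change in total surplus = -1681

Pre-subsidy: 768 - 4P = -464 + 4P gives P* = 154, Q* = 152.
With the rebate, buyers effectively pay Pb = Ps − 41, where Ps is the price sellers receive.
Demand in terms of Ps becomes Qd = 768 − 4(Ps − 41) = 932 - 4Ps. Setting this equal to supply: 932 - 4Ps = -464 + 4Ps, so Ps = 174.5.
Buyers pay Pb = 174.5 − 41 = 133.5; Q' = -464 + 4·174.5 = 234.
ΔCS = ½(152 + 234)(154 − 133.5) = 3956.5; ΔPS = ½(152 + 234)(174.5 − 154) = 3956.5.
Government spending = 41 × 234 = 9594.
Net change = 3956.5 + 3956.5 − 9594 = -1681. The loss equals the DWL triangle ½·41·82.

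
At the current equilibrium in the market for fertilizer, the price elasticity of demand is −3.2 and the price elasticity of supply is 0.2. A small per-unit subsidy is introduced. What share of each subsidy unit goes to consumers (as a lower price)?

For a small subsidy around the equilibrium, the benefit split depends on the relative slopes, which at a point are proportional to the elasticities.
Buyer share = εs/(εs + |εd|) = 0.2/(0.2 + 3.2) = 1/17; seller share = |εd|/(εs + |εd|) = 16/17.

Consumer share = 1/17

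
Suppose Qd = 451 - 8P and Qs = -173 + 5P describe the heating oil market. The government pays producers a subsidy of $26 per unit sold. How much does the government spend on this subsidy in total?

Government cost = $3822

Pre-subsidy: 451 - 8P = -173 + 5P gives P* = 48, Q* = 67.
With the subsidy, sellers receive Ps = Pb + 26 for each unit, where Pb is the price buyers pay.
Supply in terms of Pb becomes Qs = -173 + 5(Pb + 26) = -43 + 5Pb. Setting this equal to demand: 451 - 8Pb = -43 + 5Pb, so Pb = 38.
Sellers receive Ps = 38 + 26 = 64; Q' = 451 − 8·38 = 147.
Government outlay = subsidy × quantity = 26 × 147 = 3822.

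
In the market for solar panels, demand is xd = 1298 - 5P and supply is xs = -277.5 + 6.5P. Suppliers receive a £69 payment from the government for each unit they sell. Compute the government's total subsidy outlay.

Government cost = £55752

Pre-subsidy: 1298 - 5P = -277.5 + 6.5P gives P* = 137, x* = 613.
With the subsidy, sellers receive Ps = Pb + 69 for each unit, where Pb is the price buyers pay.
Supply in terms of Pb becomes xs = -277.5 + 6.5(Pb + 69) = 171 + 6.5Pb. Setting this equal to demand: 1298 - 5Pb = 171 + 6.5Pb, so Pb = 98.
Sellers receive Ps = 98 + 69 = 167; x' = 1298 − 5·98 = 808.
Government outlay = subsidy × quantity = 69 × 808 = 55752.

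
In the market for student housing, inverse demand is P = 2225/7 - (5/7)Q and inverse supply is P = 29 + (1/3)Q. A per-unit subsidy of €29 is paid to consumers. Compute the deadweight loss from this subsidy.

Deadweight loss = 17661/44

Pre-subsidy: 2225/7 - (5/7)Q = 29 + (1/3)Q gives Q* = 3033/11 and P* = 1330/11.
With the rebate, buyers effectively pay Pb = Ps − 29, where Ps is the price sellers receive.
On the curves, Pb = 2225/7 - (5/7)Q and Ps = 29 + (1/3)Q; the wedge Ps − Pb = 29 gives 29 + (1/3)Q − (2225/7 - (5/7)Q) = 29, so Q' = 6675/22.
Then Pb = 2225/7 − (5/7)·(6675/22) = 2225/22 and Ps = 29 + (1/3)·(6675/22) = 2863/22.
The subsidy expands output by 6675/22 − 3033/11 = 609/22 past the efficient level; on those units the gap between marginal cost and willingness to pay runs from 0 up to 29.
DWL = ½ × 29 × 609/22 = 17661/44.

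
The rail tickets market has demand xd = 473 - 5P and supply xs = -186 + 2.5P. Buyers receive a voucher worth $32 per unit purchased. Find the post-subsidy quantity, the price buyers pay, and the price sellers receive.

Pre-subsidy: 473 - 5P = -186 + 2.5P gives P* = 1318/15, x* = 101/3.
With the rebate, buyers effectively pay Pb = Ps − 32, where Ps is the price sellers receive.
Demand in terms of Ps becomes xd = 473 − 5(Ps − 32) = 633 - 5Ps. Setting this equal to supply: 633 - 5Ps = -186 + 2.5Ps, so Ps = 109.2.
Buyers pay Pb = 109.2 − 32 = 77.2; x' = -186 + 2.5·109.2 = 87.

x' = 87; buyers pay $77.2; sellers receive $109.2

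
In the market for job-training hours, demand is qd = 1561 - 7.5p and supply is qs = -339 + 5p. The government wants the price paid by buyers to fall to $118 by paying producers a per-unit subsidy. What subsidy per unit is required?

At a buyer price of 118, quantity demanded is 1561 − 7.5·118 = 676.
Sellers supply 676 only when they receive ps with -339 + 5·ps = 676, i.e. ps = 203.
s = ps − pb = 203 − 118 = 85.

Required subsidy s = $85 per unit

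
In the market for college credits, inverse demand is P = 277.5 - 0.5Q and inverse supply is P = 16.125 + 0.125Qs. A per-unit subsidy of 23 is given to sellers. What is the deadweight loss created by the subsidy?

Deadweight loss = 423.2

Pre-subsidy: 277.5 - 0.5Q = 16.125 + 0.125Q gives Q* = 418.2 and P* = 68.4.
With the subsidy, sellers receive Ps = Pb + 23 for each unit, where Pb is the price buyers pay.
On the curves, Pb = 277.5 - 0.5Q and Ps = 16.125 + 0.125Q; the wedge Ps − Pb = 23 gives 16.125 + 0.125Q − (277.5 - 0.5Q) = 23, so Q' = 455.
Then Pb = 277.5 − 0.5·455 = 50 and Ps = 16.125 + 0.125·455 = 73.
The subsidy expands output by 455 − 418.2 = 36.8 past the efficient level; on those units the gap between marginal cost and willingness to pay runs from 0 up to 23.
DWL = ½ × 23 × 36.8 = 423.2.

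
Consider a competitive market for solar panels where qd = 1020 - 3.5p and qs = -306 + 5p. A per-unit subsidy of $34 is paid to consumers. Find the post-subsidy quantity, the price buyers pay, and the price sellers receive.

Pre-subsidy: 1020 - 3.5p = -306 + 5p gives p* = 156, q* = 474.
With the rebate, buyers effectively pay pb = ps − 34, where ps is the price sellers receive.
Demand in terms of ps becomes qd = 1020 − 3.5(ps − 34) = 1139 - 3.5ps. Setting this equal to supply: 1139 - 3.5ps = -306 + 5ps, so ps = 170.
Buyers pay pb = 170 − 34 = 136; q' = -306 + 5·170 = 544.

q' = 544; buyers pay $136; sellers receive $170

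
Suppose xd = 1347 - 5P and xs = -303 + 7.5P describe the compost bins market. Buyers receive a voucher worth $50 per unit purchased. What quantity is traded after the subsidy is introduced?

Pre-subsidy: 1347 - 5P = -303 + 7.5P gives P* = 132, x* = 687.
With the rebate, buyers effectively pay Pb = Ps − 50, where Ps is the price sellers receive.
Demand in terms of Ps becomes xd = 1347 − 5(Ps − 50) = 1597 - 5Ps. Setting this equal to supply: 1597 - 5Ps = -303 + 7.5Ps, so Ps = 152.
Buyers pay Pb = 152 − 50 = 102; x' = -303 + 7.5·152 = 837.

x' = 837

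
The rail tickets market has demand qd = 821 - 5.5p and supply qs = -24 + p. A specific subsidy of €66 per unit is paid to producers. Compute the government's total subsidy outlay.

Government cost = 138864/13

Pre-subsidy: 821 - 5.5p = -24 + p gives p* = 130, q* = 106.
With the subsidy, sellers receive ps = pb + 66 for each unit, where pb is the price buyers pay.
Supply in terms of pb becomes qs = -24 + 1(pb + 66) = 42 + pb. Setting this equal to demand: 821 - 5.5pb = 42 + pb, so pb = 1558/13.
Sellers receive ps = 1558/13 + 66 = 2416/13; q' = 821 − 5.5·(1558/13) = 2104/13.
Government outlay = subsidy × quantity = 66 × 2104/13 = 138864/13.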